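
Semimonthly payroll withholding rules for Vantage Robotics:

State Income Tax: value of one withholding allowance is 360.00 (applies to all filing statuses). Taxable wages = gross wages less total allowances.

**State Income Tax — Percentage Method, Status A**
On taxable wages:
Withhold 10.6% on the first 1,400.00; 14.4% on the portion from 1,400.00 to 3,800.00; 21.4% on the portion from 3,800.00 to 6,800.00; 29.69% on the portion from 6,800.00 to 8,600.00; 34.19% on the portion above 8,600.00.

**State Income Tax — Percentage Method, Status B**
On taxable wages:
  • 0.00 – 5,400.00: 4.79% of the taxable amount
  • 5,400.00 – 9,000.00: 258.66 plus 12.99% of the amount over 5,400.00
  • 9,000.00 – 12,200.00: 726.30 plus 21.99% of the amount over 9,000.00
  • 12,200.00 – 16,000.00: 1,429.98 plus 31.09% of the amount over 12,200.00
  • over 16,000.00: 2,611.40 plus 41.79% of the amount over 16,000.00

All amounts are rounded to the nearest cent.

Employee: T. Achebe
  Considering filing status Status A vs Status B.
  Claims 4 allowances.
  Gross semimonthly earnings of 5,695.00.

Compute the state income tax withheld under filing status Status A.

591.37

State Income Tax (Status A): taxable = 5,695.00 − 4×360.00 = 4,255.00
  494.00 + 21.4% × (4,255.00 − 3,800.00) = 494.00 + 21.4% × 455.00 = 591.37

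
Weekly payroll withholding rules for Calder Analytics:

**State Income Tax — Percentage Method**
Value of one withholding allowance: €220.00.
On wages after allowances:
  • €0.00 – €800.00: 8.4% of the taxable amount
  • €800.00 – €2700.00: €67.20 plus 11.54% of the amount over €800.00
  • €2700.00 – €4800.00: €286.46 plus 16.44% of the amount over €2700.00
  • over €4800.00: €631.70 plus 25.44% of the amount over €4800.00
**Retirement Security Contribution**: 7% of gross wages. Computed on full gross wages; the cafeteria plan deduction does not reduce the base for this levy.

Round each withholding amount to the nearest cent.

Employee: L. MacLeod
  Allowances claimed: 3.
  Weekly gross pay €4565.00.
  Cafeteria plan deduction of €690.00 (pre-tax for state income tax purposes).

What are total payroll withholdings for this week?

State Income Tax: taxable = €4565.00 − €690.00 − 3×€220.00 = €3215.00
  €286.46 + 16.44% × (€3215.00 − €2700.00) = €286.46 + 16.44% × €515.00 = €371.13
Retirement Security Contribution: 7% × €4565.00 = €319.55
Total: €371.13 + €319.55 = €690.68

€690.68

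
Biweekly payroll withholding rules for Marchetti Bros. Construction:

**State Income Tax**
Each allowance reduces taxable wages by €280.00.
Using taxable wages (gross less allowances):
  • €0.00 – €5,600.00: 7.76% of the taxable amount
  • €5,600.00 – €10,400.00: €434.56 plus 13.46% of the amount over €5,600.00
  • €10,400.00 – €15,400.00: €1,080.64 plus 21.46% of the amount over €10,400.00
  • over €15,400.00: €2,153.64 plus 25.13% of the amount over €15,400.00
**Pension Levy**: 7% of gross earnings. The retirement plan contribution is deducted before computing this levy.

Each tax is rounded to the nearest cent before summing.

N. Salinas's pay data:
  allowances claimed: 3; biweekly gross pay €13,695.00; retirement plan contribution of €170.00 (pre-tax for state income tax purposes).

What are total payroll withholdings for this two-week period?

State Income Tax: taxable = €13,695.00 − €170.00 − 3×€280.00 = €12,685.00
  €1,080.64 + 21.46% × (€12,685.00 − €10,400.00) = €1,080.64 + 21.46% × €2,285.00 = €1,571.00
Pension Levy: 7% × €13,525.00 = €946.75
Total: €1,571.00 + €946.75 = €2,517.75

€2,517.75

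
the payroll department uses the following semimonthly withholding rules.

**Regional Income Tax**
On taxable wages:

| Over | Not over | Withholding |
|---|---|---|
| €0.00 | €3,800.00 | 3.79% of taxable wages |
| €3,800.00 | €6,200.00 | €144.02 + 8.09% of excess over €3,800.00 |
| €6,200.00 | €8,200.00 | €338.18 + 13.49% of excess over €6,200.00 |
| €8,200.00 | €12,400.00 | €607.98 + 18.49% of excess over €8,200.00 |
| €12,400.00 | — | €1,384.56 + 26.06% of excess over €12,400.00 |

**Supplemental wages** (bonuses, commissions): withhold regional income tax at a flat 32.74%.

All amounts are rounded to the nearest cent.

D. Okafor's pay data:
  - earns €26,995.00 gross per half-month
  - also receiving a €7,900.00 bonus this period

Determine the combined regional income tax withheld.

€7,774.48

Regional Income Tax: taxable = €26,995.00
  €1,384.56 + 26.06% × (€26,995.00 − €12,400.00) = €1,384.56 + 26.06% × €14,595.00 = €5,188.02
Supplemental (32.74% flat on bonus): 32.74% × €7,900.00 = €2,586.46
Total regional income tax: €5,188.02 + €2,586.46 = €7,774.48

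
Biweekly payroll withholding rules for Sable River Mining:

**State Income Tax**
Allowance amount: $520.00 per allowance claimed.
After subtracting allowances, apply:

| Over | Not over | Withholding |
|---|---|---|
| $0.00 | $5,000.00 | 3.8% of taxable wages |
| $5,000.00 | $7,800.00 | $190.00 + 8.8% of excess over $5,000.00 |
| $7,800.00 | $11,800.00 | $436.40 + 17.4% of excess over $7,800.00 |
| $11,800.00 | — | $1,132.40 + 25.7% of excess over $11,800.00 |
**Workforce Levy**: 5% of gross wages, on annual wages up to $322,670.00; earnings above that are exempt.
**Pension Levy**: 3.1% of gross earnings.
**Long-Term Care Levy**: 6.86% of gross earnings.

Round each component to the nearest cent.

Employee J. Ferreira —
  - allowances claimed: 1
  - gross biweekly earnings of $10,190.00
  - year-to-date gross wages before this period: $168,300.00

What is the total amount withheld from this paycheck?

State Income Tax: taxable = $10,190.00 − 1×$520.00 = $9,670.00
  $436.40 + 17.4% × ($9,670.00 − $7,800.00) = $436.40 + 17.4% × $1,870.00 = $761.78
Workforce Levy: 5% × $10,190.00 = $509.50
Pension Levy: 3.1% × $10,190.00 = $315.89
Long-Term Care Levy: 6.86% × $10,190.00 = $699.03
Total: $761.78 + $509.50 + $315.89 + $699.03 = $2,286.20

$2,286.20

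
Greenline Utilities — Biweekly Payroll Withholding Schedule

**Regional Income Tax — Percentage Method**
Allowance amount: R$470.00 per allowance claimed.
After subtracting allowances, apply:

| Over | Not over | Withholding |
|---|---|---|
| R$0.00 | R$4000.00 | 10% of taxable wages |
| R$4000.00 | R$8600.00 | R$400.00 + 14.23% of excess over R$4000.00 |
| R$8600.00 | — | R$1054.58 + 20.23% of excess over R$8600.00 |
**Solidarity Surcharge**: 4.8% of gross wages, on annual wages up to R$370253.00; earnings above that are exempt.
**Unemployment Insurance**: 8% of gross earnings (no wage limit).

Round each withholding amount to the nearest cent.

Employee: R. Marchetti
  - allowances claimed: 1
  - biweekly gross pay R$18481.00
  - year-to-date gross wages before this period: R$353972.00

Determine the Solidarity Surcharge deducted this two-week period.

R$781.49

Solidarity Surcharge: cap R$370253.00 − YTD R$353972.00 = R$16281.00 subject; 4.8% × R$16281.00 = R$781.49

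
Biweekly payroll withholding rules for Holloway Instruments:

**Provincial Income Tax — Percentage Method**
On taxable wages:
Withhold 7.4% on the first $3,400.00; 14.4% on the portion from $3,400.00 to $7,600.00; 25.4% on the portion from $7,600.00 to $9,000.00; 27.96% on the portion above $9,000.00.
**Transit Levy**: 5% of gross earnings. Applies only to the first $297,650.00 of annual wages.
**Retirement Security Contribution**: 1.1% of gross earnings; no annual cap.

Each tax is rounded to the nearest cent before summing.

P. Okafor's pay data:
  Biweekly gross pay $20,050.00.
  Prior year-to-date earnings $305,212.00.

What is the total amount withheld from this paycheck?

Provincial Income Tax: taxable = $20,050.00
  $1,212.00 + 27.96% × ($20,050.00 − $9,000.00) = $1,212.00 + 27.96% × $11,050.00 = $4,301.58
Transit Levy: YTD $305,212.00 ≥ cap $297,650.00 → $0.00
Retirement Security Contribution: 1.1% × $20,050.00 = $220.55
Total: $4,301.58 + $0.00 + $220.55 = $4,522.13

$4,522.13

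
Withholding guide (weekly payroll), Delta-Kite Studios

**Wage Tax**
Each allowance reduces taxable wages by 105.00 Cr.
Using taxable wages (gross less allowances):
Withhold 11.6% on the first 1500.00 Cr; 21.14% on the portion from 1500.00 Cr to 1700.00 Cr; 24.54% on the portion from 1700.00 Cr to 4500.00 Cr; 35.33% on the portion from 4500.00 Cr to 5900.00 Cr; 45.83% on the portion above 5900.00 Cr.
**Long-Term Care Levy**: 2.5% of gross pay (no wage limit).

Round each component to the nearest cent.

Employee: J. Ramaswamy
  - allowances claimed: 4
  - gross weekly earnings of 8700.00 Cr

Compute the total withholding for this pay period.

Wage Tax: taxable = 8700.00 Cr − 4×105.00 Cr = 8280.00 Cr
  1398.02 Cr + 45.83% × (8280.00 Cr − 5900.00 Cr) = 1398.02 Cr + 45.83% × 2380.00 Cr = 2488.77 Cr
Long-Term Care Levy: 2.5% × 8700.00 Cr = 217.50 Cr
Total: 2488.77 Cr + 217.50 Cr = 2706.27 Cr

2706.27 Cr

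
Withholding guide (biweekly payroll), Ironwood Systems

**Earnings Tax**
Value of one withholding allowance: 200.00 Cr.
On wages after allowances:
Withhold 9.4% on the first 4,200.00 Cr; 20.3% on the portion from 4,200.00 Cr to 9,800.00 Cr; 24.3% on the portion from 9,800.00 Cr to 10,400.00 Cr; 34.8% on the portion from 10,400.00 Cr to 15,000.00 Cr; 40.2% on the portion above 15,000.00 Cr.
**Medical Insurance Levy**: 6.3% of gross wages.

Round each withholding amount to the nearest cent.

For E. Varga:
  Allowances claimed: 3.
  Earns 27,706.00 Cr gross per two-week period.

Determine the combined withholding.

Earnings Tax: taxable = 27,706.00 Cr − 3×200.00 Cr = 27,106.00 Cr
  3,278.20 Cr + 40.2% × (27,106.00 Cr − 15,000.00 Cr) = 3,278.20 Cr + 40.2% × 12,106.00 Cr = 8,144.81 Cr
Medical Insurance Levy: 6.3% × 27,706.00 Cr = 1,745.48 Cr
Total: 8,144.81 Cr + 1,745.48 Cr = 9,890.29 Cr

9,890.29 Cr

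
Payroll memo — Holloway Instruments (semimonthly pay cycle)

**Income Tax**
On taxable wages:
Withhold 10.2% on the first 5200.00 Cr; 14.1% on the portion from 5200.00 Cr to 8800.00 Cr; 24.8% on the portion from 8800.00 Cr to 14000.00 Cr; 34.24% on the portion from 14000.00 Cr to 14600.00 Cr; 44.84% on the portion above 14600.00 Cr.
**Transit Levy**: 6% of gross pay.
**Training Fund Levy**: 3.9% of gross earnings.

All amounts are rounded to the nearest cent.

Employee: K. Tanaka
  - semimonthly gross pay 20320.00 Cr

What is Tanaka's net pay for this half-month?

Income Tax: taxable = 20320.00 Cr
  2533.04 Cr + 44.84% × (20320.00 Cr − 14600.00 Cr) = 2533.04 Cr + 44.84% × 5720.00 Cr = 5097.89 Cr
Transit Levy: 6% × 20320.00 Cr = 1219.20 Cr
Training Fund Levy: 3.9% × 20320.00 Cr = 792.48 Cr
Total withheld: 5097.89 Cr + 1219.20 Cr + 792.48 Cr = 7109.57 Cr
Net pay: 20320.00 Cr − 7109.57 Cr = 13210.43 Cr

13210.43 Cr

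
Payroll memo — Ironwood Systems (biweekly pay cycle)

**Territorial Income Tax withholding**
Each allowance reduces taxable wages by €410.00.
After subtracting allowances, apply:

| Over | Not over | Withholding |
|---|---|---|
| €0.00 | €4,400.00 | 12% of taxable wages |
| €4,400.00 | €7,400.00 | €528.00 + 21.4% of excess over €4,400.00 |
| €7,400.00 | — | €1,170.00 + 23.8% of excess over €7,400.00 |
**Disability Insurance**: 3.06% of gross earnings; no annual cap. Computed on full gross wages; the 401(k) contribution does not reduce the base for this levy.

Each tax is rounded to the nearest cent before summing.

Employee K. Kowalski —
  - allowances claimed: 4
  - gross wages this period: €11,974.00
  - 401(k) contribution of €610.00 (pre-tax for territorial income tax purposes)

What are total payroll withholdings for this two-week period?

Territorial Income Tax: taxable = €11,974.00 − €610.00 − 4×€410.00 = €9,724.00
  €1,170.00 + 23.8% × (€9,724.00 − €7,400.00) = €1,170.00 + 23.8% × €2,324.00 = €1,723.11
Disability Insurance: 3.06% × €11,974.00 = €366.40
Total: €1,723.11 + €366.40 = €2,089.51

€2,089.51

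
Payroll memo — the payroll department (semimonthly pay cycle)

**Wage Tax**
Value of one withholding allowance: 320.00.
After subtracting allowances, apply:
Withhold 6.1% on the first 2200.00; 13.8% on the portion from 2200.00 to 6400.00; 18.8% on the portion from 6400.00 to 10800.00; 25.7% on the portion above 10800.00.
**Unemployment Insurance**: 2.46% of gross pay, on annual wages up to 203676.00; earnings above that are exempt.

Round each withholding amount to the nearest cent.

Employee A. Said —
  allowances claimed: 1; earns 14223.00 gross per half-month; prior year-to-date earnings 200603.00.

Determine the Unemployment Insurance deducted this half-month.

Unemployment Insurance: cap 203676.00 − YTD 200603.00 = 3073.00 subject; 2.46% × 3073.00 = 75.60

75.60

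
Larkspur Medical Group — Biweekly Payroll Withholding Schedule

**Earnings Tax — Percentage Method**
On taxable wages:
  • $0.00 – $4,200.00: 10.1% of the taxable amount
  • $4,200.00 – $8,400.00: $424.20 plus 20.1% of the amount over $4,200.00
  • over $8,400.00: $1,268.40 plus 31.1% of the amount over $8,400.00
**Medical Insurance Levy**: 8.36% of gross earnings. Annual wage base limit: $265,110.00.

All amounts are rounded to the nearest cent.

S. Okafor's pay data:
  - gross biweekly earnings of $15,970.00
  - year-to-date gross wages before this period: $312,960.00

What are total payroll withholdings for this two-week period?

$3,622.67

Earnings Tax: taxable = $15,970.00
  $1,268.40 + 31.1% × ($15,970.00 − $8,400.00) = $1,268.40 + 31.1% × $7,570.00 = $3,622.67
Medical Insurance Levy: YTD $312,960.00 ≥ cap $265,110.00 → $0.00
Total: $3,622.67 + $0.00 = $3,622.67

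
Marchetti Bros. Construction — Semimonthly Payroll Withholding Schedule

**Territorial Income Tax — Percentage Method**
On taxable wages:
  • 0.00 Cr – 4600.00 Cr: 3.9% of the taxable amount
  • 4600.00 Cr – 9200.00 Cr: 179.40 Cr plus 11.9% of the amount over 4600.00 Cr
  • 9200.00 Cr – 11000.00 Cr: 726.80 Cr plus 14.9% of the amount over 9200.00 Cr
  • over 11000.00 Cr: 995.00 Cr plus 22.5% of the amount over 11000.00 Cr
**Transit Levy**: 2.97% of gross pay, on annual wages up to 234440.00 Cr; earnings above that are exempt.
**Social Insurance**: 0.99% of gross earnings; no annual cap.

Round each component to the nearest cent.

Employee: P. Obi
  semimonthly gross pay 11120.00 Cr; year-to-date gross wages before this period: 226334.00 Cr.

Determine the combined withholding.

1372.84 Cr

Territorial Income Tax: taxable = 11120.00 Cr
  995.00 Cr + 22.5% × (11120.00 Cr − 11000.00 Cr) = 995.00 Cr + 22.5% × 120.00 Cr = 1022.00 Cr
Transit Levy: cap 234440.00 Cr − YTD 226334.00 Cr = 8106.00 Cr subject; 2.97% × 8106.00 Cr = 240.75 Cr
Social Insurance: 0.99% × 11120.00 Cr = 110.09 Cr
Total: 1022.00 Cr + 240.75 Cr + 110.09 Cr = 1372.84 Cr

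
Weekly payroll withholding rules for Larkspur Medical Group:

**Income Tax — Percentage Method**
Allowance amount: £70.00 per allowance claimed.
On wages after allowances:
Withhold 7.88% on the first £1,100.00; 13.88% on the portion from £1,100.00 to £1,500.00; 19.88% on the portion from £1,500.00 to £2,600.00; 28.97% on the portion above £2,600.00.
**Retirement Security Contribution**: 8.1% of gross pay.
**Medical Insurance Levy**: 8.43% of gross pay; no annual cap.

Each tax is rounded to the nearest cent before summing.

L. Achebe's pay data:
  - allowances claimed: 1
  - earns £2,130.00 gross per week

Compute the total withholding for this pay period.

Income Tax: taxable = £2,130.00 − 1×£70.00 = £2,060.00
  £142.20 + 19.88% × (£2,060.00 − £1,500.00) = £142.20 + 19.88% × £560.00 = £253.53
Retirement Security Contribution: 8.1% × £2,130.00 = £172.53
Medical Insurance Levy: 8.43% × £2,130.00 = £179.56
Total: £253.53 + £172.53 + £179.56 = £605.62

£605.62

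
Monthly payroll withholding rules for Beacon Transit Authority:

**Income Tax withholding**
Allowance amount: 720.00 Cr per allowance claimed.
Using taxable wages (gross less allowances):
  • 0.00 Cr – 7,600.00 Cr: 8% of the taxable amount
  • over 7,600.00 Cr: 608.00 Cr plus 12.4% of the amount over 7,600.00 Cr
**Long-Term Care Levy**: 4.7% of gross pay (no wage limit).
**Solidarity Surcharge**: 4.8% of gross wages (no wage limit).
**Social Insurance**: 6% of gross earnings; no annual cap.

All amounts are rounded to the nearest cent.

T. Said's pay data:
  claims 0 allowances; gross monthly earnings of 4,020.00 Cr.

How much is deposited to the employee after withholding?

Income Tax: taxable = 4,020.00 Cr
  8% × 4,020.00 Cr = 321.60 Cr
Long-Term Care Levy: 4.7% × 4,020.00 Cr = 188.94 Cr
Solidarity Surcharge: 4.8% × 4,020.00 Cr = 192.96 Cr
Social Insurance: 6% × 4,020.00 Cr = 241.20 Cr
Total withheld: 321.60 Cr + 188.94 Cr + 192.96 Cr + 241.20 Cr = 944.70 Cr
Net pay: 4,020.00 Cr − 944.70 Cr = 3,075.30 Cr

3,075.30 Cr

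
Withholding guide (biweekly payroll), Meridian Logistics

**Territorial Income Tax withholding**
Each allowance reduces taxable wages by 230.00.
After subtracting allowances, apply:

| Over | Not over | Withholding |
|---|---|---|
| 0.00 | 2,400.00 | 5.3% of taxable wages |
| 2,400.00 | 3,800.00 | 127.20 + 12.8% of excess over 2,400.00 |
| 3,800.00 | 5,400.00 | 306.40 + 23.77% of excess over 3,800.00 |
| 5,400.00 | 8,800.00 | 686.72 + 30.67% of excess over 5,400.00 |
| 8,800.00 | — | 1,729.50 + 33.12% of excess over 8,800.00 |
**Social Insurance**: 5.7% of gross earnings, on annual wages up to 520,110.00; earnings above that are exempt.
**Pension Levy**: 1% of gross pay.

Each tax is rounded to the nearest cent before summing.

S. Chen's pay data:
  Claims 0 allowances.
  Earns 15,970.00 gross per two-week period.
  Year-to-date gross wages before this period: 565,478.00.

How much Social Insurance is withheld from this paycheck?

Social Insurance: YTD 565,478.00 ≥ cap 520,110.00 → 0.00

0.00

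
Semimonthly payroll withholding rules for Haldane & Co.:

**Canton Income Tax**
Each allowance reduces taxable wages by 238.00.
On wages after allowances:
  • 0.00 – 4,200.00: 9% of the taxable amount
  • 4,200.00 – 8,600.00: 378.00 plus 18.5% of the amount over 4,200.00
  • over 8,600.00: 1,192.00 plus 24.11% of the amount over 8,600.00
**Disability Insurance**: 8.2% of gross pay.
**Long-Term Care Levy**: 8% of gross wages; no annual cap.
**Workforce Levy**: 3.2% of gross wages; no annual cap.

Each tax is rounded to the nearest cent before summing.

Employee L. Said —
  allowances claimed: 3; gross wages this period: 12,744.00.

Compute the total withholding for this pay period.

4,491.31

Canton Income Tax: taxable = 12,744.00 − 3×238.00 = 12,030.00
  1,192.00 + 24.11% × (12,030.00 − 8,600.00) = 1,192.00 + 24.11% × 3,430.00 = 2,018.97
Disability Insurance: 8.2% × 12,744.00 = 1,045.01
Long-Term Care Levy: 8% × 12,744.00 = 1,019.52
Workforce Levy: 3.2% × 12,744.00 = 407.81
Total: 2,018.97 + 1,045.01 + 1,019.52 + 407.81 = 4,491.31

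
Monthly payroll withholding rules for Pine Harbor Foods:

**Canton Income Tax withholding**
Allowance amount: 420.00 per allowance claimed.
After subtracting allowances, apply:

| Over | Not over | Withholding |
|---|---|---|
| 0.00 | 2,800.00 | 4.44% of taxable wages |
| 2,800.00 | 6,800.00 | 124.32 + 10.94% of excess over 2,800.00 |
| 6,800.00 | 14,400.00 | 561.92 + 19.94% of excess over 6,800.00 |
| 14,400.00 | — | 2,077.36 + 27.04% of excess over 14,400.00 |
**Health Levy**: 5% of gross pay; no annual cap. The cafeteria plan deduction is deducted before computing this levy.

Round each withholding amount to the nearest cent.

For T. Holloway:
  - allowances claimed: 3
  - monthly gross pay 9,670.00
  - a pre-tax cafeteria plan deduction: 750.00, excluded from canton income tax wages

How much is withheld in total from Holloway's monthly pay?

1,179.40

Canton Income Tax: taxable = 9,670.00 − 750.00 − 3×420.00 = 7,660.00
  561.92 + 19.94% × (7,660.00 − 6,800.00) = 561.92 + 19.94% × 860.00 = 733.40
Health Levy: 5% × 8,920.00 = 446.00
Total: 733.40 + 446.00 = 1,179.40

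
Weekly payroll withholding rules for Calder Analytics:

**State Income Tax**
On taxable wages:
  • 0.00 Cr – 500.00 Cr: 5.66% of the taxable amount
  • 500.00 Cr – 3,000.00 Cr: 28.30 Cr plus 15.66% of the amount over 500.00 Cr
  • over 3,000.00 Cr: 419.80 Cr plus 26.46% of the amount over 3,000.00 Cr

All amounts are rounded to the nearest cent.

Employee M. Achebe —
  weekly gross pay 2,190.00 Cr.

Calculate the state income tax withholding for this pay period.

State Income Tax: taxable = 2,190.00 Cr
  28.30 Cr + 15.66% × (2,190.00 Cr − 500.00 Cr) = 28.30 Cr + 15.66% × 1,690.00 Cr = 292.95 Cr

292.95 Cr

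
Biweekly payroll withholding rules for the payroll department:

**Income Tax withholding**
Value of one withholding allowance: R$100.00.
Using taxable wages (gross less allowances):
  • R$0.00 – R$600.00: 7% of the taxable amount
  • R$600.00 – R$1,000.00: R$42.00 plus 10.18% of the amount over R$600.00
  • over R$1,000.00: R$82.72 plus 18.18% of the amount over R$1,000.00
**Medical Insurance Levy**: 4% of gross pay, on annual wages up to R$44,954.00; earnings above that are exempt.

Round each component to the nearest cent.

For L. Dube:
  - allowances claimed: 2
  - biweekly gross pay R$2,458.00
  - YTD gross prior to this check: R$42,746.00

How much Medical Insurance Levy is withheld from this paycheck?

R$88.32

Medical Insurance Levy: cap R$44,954.00 − YTD R$42,746.00 = R$2,208.00 subject; 4% × R$2,208.00 = R$88.32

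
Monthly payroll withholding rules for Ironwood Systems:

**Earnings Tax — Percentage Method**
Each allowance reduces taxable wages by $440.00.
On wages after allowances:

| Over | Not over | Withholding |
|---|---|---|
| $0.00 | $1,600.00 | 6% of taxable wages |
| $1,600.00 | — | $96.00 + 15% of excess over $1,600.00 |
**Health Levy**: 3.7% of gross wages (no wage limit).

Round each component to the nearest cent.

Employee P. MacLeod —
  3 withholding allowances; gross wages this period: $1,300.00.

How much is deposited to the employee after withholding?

$1,251.90

Earnings Tax: taxable = $1,300.00 − 3×$440.00 = $-20.00
  Taxable ≤ 0 → $0.00
Health Levy: 3.7% × $1,300.00 = $48.10
Total withheld: $0.00 + $48.10 = $48.10
Net pay: $1,300.00 − $48.10 = $1,251.90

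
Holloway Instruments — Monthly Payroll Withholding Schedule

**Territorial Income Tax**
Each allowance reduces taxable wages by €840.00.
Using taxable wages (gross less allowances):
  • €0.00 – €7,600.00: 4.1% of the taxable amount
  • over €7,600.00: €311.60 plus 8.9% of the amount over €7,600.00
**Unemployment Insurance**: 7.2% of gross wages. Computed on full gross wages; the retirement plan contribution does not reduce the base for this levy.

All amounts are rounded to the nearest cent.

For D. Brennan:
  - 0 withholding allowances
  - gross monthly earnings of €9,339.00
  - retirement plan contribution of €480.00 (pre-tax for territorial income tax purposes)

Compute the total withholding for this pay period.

Territorial Income Tax: taxable = €9,339.00 − €480.00 = €8,859.00
  €311.60 + 8.9% × (€8,859.00 − €7,600.00) = €311.60 + 8.9% × €1,259.00 = €423.65
Unemployment Insurance: 7.2% × €9,339.00 = €672.41
Total: €423.65 + €672.41 = €1,096.06

€1,096.06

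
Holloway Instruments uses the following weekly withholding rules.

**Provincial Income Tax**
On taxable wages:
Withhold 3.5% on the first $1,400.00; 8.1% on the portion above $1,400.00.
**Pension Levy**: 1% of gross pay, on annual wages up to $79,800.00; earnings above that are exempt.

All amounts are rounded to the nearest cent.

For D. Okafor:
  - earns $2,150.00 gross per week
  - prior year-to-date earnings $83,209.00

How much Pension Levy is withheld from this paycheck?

Pension Levy: YTD $83,209.00 ≥ cap $79,800.00 → $0.00

$0.00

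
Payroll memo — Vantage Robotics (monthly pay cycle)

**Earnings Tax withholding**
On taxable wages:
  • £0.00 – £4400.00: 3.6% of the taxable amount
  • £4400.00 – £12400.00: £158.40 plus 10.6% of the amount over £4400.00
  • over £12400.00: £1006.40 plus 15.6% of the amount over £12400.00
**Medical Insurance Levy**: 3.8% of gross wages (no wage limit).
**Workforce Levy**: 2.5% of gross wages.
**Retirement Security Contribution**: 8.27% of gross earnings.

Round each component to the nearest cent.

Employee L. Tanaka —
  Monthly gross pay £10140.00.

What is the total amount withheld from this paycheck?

£2244.24

Earnings Tax: taxable = £10140.00
  £158.40 + 10.6% × (£10140.00 − £4400.00) = £158.40 + 10.6% × £5740.00 = £766.84
Medical Insurance Levy: 3.8% × £10140.00 = £385.32
Workforce Levy: 2.5% × £10140.00 = £253.50
Retirement Security Contribution: 8.27% × £10140.00 = £838.58
Total: £766.84 + £385.32 + £253.50 + £838.58 = £2244.24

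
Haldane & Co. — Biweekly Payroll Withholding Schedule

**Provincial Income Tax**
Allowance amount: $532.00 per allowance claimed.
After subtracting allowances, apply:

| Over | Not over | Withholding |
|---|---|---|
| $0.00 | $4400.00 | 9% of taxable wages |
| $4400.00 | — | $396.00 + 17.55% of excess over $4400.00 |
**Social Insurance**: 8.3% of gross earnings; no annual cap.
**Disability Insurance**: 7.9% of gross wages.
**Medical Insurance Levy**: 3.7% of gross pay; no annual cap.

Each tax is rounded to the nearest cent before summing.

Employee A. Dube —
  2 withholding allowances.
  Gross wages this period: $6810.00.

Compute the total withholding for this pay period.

$1987.41

Provincial Income Tax: taxable = $6810.00 − 2×$532.00 = $5746.00
  $396.00 + 17.55% × ($5746.00 − $4400.00) = $396.00 + 17.55% × $1346.00 = $632.22
Social Insurance: 8.3% × $6810.00 = $565.23
Disability Insurance: 7.9% × $6810.00 = $537.99
Medical Insurance Levy: 3.7% × $6810.00 = $251.97
Total: $632.22 + $565.23 + $537.99 + $251.97 = $1987.41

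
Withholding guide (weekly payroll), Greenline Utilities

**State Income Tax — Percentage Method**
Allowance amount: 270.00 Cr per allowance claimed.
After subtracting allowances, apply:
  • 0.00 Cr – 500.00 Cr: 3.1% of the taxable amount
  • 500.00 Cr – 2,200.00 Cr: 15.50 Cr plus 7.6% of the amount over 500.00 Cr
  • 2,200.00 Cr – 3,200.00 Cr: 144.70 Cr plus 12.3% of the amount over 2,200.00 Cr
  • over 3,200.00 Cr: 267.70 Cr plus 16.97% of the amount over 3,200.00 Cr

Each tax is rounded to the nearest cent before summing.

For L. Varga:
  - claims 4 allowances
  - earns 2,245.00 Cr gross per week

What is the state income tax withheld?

State Income Tax: taxable = 2,245.00 Cr − 4×270.00 Cr = 1,165.00 Cr
  15.50 Cr + 7.6% × (1,165.00 Cr − 500.00 Cr) = 15.50 Cr + 7.6% × 665.00 Cr = 66.04 Cr

66.04 Cr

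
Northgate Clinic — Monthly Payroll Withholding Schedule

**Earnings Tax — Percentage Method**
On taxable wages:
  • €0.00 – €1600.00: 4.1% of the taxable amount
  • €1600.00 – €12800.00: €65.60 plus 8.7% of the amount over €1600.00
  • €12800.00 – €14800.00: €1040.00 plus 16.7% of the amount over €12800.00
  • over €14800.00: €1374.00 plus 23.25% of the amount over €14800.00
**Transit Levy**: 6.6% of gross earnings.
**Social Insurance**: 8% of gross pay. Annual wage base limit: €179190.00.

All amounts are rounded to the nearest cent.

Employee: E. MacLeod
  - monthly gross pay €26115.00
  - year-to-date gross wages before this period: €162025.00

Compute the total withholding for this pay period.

Earnings Tax: taxable = €26115.00
  €1374.00 + 23.25% × (€26115.00 − €14800.00) = €1374.00 + 23.25% × €11315.00 = €4004.74
Transit Levy: 6.6% × €26115.00 = €1723.59
Social Insurance: cap €179190.00 − YTD €162025.00 = €17165.00 subject; 8% × €17165.00 = €1373.20
Total: €4004.74 + €1723.59 + €1373.20 = €7101.53

€7101.53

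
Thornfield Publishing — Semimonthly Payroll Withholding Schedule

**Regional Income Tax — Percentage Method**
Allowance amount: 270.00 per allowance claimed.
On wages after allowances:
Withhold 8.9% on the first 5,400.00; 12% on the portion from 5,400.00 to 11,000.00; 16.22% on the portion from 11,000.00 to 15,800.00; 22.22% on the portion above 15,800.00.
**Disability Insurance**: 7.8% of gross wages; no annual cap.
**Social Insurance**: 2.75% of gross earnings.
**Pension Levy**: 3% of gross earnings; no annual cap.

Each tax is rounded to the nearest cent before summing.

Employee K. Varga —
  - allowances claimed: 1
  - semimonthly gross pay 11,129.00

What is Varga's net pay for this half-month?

Regional Income Tax: taxable = 11,129.00 − 1×270.00 = 10,859.00
  480.60 + 12% × (10,859.00 − 5,400.00) = 480.60 + 12% × 5,459.00 = 1,135.68
Disability Insurance: 7.8% × 11,129.00 = 868.06
Social Insurance: 2.75% × 11,129.00 = 306.05
Pension Levy: 3% × 11,129.00 = 333.87
Total withheld: 1,135.68 + 868.06 + 306.05 + 333.87 = 2,643.66
Net pay: 11,129.00 − 2,643.66 = 8,485.34

8,485.34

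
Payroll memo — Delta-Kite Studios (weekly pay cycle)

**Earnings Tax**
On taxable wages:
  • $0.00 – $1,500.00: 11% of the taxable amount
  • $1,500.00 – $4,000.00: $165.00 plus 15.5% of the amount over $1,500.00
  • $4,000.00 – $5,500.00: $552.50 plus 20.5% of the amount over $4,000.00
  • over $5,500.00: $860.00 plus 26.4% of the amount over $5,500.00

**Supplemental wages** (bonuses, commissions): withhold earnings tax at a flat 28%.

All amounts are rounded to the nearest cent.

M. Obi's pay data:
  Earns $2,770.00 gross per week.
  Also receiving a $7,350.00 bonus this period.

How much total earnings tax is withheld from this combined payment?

Earnings Tax: taxable = $2,770.00
  $165.00 + 15.5% × ($2,770.00 − $1,500.00) = $165.00 + 15.5% × $1,270.00 = $361.85
Supplemental (28% flat on bonus): 28% × $7,350.00 = $2,058.00
Total earnings tax: $361.85 + $2,058.00 = $2,419.85

$2,419.85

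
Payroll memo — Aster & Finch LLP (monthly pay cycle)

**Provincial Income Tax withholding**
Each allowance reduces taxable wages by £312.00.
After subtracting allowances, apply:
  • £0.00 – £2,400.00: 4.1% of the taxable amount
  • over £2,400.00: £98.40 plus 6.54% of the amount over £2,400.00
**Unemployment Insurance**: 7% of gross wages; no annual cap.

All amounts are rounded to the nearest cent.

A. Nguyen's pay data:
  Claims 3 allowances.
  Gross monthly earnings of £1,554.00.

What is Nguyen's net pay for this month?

Provincial Income Tax: taxable = £1,554.00 − 3×£312.00 = £618.00
  4.1% × £618.00 = £25.34
Unemployment Insurance: 7% × £1,554.00 = £108.78
Total withheld: £25.34 + £108.78 = £134.12
Net pay: £1,554.00 − £134.12 = £1,419.88

£1,419.88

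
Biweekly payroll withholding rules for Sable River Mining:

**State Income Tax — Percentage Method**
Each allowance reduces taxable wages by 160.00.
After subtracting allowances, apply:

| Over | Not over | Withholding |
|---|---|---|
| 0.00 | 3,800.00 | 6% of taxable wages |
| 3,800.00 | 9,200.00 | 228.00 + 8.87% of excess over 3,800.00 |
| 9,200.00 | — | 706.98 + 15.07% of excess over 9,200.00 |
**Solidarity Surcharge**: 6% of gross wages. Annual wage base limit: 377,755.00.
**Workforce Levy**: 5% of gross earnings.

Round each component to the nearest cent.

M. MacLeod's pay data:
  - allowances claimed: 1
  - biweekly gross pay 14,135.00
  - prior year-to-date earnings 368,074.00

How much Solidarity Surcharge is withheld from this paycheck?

Solidarity Surcharge: cap 377,755.00 − YTD 368,074.00 = 9,681.00 subject; 6% × 9,681.00 = 580.86

580.86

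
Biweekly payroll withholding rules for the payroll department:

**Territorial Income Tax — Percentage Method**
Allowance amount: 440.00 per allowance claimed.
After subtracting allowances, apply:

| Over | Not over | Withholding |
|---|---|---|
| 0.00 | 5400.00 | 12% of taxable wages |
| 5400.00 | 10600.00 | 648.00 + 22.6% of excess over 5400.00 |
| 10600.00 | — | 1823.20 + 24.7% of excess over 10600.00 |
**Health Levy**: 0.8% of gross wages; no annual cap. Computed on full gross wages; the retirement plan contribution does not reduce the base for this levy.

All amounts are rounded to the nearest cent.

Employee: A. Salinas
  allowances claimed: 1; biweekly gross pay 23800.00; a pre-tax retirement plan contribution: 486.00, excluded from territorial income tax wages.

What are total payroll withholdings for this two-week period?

Territorial Income Tax: taxable = 23800.00 − 486.00 − 1×440.00 = 22874.00
  1823.20 + 24.7% × (22874.00 − 10600.00) = 1823.20 + 24.7% × 12274.00 = 4854.88
Health Levy: 0.8% × 23800.00 = 190.40
Total: 4854.88 + 190.40 = 5045.28

5045.28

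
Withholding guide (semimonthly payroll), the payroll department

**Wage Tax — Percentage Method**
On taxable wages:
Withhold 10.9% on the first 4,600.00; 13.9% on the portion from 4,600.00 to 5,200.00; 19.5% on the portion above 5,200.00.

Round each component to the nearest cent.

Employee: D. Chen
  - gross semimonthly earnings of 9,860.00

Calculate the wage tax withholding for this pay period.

Wage Tax: taxable = 9,860.00
  584.80 + 19.5% × (9,860.00 − 5,200.00) = 584.80 + 19.5% × 4,660.00 = 1,493.50

1,493.50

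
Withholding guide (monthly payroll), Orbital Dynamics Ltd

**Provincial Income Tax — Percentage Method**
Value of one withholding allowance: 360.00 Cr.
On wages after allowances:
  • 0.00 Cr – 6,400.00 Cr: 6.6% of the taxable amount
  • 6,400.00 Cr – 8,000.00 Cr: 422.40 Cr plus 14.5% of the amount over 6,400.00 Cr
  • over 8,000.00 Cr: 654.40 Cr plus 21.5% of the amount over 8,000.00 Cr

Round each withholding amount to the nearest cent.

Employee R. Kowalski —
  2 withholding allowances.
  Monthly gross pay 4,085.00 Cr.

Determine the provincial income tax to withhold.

Provincial Income Tax: taxable = 4,085.00 Cr − 2×360.00 Cr = 3,365.00 Cr
  6.6% × 3,365.00 Cr = 222.09 Cr

222.09 Cr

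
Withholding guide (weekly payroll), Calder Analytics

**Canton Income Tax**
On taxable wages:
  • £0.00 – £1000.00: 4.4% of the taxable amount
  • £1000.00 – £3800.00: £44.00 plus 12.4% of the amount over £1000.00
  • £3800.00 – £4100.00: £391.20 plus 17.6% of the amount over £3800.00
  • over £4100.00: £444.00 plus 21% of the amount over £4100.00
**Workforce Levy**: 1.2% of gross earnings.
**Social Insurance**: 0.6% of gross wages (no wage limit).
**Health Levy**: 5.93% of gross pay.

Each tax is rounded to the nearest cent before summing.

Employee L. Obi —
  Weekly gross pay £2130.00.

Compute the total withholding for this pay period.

£348.77

Canton Income Tax: taxable = £2130.00
  £44.00 + 12.4% × (£2130.00 − £1000.00) = £44.00 + 12.4% × £1130.00 = £184.12
Workforce Levy: 1.2% × £2130.00 = £25.56
Social Insurance: 0.6% × £2130.00 = £12.78
Health Levy: 5.93% × £2130.00 = £126.31
Total: £184.12 + £25.56 + £12.78 + £126.31 = £348.77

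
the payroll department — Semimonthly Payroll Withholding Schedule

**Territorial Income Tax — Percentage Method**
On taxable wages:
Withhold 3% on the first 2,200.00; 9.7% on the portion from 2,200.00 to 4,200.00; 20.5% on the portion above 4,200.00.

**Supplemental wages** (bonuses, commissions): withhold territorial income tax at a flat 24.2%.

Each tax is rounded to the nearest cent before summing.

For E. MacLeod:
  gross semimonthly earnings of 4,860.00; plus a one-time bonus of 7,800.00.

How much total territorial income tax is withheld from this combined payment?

Territorial Income Tax: taxable = 4,860.00
  260.00 + 20.5% × (4,860.00 − 4,200.00) = 260.00 + 20.5% × 660.00 = 395.30
Supplemental (24.2% flat on bonus): 24.2% × 7,800.00 = 1,887.60
Total territorial income tax: 395.30 + 1,887.60 = 2,282.90

2,282.90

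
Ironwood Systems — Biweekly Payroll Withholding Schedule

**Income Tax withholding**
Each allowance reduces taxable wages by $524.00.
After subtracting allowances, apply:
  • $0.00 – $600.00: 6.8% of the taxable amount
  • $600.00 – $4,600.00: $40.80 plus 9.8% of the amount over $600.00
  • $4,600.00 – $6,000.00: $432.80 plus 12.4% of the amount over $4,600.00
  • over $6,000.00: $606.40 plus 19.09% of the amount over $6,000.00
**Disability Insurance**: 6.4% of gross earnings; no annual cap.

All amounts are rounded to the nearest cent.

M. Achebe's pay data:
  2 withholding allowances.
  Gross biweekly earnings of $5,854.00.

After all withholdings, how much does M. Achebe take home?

$5,021.00

Income Tax: taxable = $5,854.00 − 2×$524.00 = $4,806.00
  $432.80 + 12.4% × ($4,806.00 − $4,600.00) = $432.80 + 12.4% × $206.00 = $458.34
Disability Insurance: 6.4% × $5,854.00 = $374.66
Total withheld: $458.34 + $374.66 = $833.00
Net pay: $5,854.00 − $833.00 = $5,021.00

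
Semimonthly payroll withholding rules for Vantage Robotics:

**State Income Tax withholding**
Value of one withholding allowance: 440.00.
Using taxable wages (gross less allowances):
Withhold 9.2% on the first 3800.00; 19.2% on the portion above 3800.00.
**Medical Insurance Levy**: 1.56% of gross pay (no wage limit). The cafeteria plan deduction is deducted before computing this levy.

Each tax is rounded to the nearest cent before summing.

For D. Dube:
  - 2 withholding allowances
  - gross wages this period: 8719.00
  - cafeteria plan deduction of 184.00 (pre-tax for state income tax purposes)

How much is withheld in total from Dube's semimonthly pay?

State Income Tax: taxable = 8719.00 − 184.00 − 2×440.00 = 7655.00
  349.60 + 19.2% × (7655.00 − 3800.00) = 349.60 + 19.2% × 3855.00 = 1089.76
Medical Insurance Levy: 1.56% × 8535.00 = 133.15
Total: 1089.76 + 133.15 = 1222.91

1222.91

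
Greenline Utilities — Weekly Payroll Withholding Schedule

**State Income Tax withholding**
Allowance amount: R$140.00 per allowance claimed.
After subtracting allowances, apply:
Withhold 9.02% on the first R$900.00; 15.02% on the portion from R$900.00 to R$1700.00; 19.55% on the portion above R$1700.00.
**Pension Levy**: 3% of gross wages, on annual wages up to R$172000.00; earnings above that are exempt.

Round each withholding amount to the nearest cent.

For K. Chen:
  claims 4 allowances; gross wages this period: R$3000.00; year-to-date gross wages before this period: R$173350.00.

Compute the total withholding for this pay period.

State Income Tax: taxable = R$3000.00 − 4×R$140.00 = R$2440.00
  R$201.34 + 19.55% × (R$2440.00 − R$1700.00) = R$201.34 + 19.55% × R$740.00 = R$346.01
Pension Levy: YTD R$173350.00 ≥ cap R$172000.00 → R$0.00
Total: R$346.01 + R$0.00 = R$346.01

R$346.01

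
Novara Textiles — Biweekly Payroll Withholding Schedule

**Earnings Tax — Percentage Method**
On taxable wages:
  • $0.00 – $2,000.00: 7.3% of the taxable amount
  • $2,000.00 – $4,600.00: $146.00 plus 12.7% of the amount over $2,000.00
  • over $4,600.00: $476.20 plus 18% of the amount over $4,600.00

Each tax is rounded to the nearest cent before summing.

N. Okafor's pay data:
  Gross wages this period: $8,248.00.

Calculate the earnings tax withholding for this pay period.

$1,132.84

Earnings Tax: taxable = $8,248.00
  $476.20 + 18% × ($8,248.00 − $4,600.00) = $476.20 + 18% × $3,648.00 = $1,132.84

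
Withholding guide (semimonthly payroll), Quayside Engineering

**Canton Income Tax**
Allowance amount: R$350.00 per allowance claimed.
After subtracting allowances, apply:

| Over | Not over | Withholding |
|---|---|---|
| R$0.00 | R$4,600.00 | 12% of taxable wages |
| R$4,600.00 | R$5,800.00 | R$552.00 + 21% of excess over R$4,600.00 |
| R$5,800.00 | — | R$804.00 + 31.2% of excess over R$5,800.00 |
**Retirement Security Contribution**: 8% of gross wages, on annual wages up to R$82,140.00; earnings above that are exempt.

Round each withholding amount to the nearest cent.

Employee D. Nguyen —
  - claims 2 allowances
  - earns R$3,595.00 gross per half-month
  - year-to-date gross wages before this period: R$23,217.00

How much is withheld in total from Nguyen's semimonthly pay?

Canton Income Tax: taxable = R$3,595.00 − 2×R$350.00 = R$2,895.00
  12% × R$2,895.00 = R$347.40
Retirement Security Contribution: 8% × R$3,595.00 = R$287.60
Total: R$347.40 + R$287.60 = R$635.00

R$635.00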